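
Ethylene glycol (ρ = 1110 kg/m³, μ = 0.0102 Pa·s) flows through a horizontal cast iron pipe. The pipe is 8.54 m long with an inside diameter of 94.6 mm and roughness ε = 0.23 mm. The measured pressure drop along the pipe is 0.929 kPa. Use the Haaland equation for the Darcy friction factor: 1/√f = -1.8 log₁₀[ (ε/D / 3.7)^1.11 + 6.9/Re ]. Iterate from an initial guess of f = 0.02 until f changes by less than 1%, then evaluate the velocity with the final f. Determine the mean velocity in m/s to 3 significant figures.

Rearranging Darcy-Weisbach: V = √(2·ΔP·D/(f·L·ρ)). With ε/D = 0.00023/0.0946 = 0.00243, iterate starting from f = 0.02:
  f = 0.02 → V = √(2·929·0.0946/(0.02·8.54·1110)) = 0.9629 m/s; Re = ρVD/μ = 9912; f → 0.03419
  f = 0.03419 → V = 0.7364 m/s; Re = 7581; f → 0.03621
  f = 0.03621 → V = 0.7156 m/s; Re = 7367; f → 0.03645
Converged (Δf/f < 1%). With the final f = 0.03645: V = √(2·929·0.0946/(0.03645·8.54·1110)) = 0.7133 m/s.

V ≈ 0.713 m/s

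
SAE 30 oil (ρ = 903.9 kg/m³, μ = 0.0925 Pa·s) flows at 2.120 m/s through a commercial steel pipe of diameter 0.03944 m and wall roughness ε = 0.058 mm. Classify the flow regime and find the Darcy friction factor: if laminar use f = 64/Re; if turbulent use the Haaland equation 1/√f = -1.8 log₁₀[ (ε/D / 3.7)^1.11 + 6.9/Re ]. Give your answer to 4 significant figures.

f ≈ 0.07833

Re = ρVD/μ = 903.9·2.12·0.03944/0.0925 = 817.1.
Re < 2300 → laminar, so f = 64/Re = 0.07833 (roughness is irrelevant in laminar flow).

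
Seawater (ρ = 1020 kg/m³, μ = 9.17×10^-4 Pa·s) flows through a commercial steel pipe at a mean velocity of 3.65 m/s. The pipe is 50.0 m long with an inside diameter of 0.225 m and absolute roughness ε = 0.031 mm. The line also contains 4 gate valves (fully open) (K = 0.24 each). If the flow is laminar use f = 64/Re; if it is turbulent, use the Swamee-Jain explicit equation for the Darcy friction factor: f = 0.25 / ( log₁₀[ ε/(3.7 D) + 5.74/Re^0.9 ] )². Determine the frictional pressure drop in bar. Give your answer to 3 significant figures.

ΔP ≈ 0.278 bar

Reynolds number Re = ρVD/μ = 1020 · 3.65 · 0.225 / 0.000917 = 9.135e+05.
Re > 4000 → turbulent. Relative roughness ε/D = 3.1e-05/0.225 = 0.000138. Swamee-Jain: f = 0.25/(log₁₀[0.000138/3.7 + 5.74/9.135e+05^0.9])² = 0.25/(log₁₀[3.72e-05 + 2.48e-05])² = 0.25/(-4.207)² = 0.01412.
Total minor-loss coefficient ΣK = 4·0.24 = 0.96.
ΔP = [f·L/D + ΣK]·(ρV²/2) = [0.01412·50/0.225 + 0.96]·(1020·3.65²/2) = [3.138 + 0.96]·6794 = 2.785e+04 Pa.
ΔP = 2.785e+04 Pa = 0.278 bar.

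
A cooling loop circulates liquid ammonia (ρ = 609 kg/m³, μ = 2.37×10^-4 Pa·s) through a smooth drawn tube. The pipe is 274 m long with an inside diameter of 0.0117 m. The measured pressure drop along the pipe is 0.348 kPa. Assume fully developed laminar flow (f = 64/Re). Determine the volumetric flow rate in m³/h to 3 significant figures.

For laminar flow, f = 64/Re with Re = ρVD/μ, so Darcy-Weisbach reduces to ΔP = 32μLV/D². Solving for V: V = ΔP·D²/(32μL) = 348·(0.0117)²/(32·0.000237·274) = 0.02292 m/s.
Check: Re = ρVD/μ = 609·0.02292·0.0117/0.000237 = 689.2 < 2300, so the laminar assumption holds.
Q = V·A = 0.02292·(π/4·0.0117²) = 2.465e-06 m³/s = 0.00887 m³/h.

Q ≈ 0.00887 m³/h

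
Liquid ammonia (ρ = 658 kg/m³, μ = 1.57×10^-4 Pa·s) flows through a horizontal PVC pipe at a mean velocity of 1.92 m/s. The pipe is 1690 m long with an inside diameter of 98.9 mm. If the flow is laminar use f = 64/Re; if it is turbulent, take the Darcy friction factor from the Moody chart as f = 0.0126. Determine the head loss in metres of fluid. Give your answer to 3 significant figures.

h_f ≈ 40.5 m

Reynolds number Re = ρVD/μ = 658 · 1.92 · 0.0989 / 0.000157 = 7.958e+05.
Re > 4000 → turbulent; use the Moody-chart value f = 0.0126.
Darcy-Weisbach: ΔP = f(L/D)(ρV²/2) = 0.0126·(1690/0.0989)·(658·1.92²/2) = 0.0126·1.709e+04·1213 = 2.611e+05 Pa.
Head loss h_f = ΔP/(ρg) = 2.611e+05/(658·9.81) = 40.5 m.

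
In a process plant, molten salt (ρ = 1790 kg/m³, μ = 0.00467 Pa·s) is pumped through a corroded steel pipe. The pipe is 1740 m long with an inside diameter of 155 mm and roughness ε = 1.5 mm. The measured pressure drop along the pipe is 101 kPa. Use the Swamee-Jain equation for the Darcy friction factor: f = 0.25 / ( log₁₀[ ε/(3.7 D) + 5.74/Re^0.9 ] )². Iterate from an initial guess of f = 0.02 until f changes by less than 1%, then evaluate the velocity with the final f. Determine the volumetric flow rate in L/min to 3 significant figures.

Q ≈ 568 L/min

Rearranging Darcy-Weisbach: V = √(2·ΔP·D/(f·L·ρ)). With ε/D = 0.0015/0.155 = 0.00968, iterate starting from f = 0.02:
  f = 0.02 → V = √(2·1.01e+05·0.155/(0.02·1740·1790)) = 0.709 m/s; Re = ρVD/μ = 4.212e+04; f → 0.03933
  f = 0.03933 → V = 0.5056 m/s; Re = 3.004e+04; f → 0.03995
  f = 0.03995 → V = 0.5016 m/s; Re = 2.98e+04; f → 0.03997
Converged (Δf/f < 1%). With the final f = 0.03997: V = √(2·1.01e+05·0.155/(0.03997·1740·1790)) = 0.5015 m/s.
Q = V·A = 0.5015·(π/4·0.155²) = 0.009463 m³/s = 568 L/min.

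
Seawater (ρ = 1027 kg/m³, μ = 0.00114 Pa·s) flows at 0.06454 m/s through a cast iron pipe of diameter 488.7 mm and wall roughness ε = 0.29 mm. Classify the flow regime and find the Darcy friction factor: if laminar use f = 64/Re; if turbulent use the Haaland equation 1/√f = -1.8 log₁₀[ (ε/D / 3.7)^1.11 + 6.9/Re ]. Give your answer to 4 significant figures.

f ≈ 0.02495

Re = ρVD/μ = 1027·0.06454·0.4887/0.00114 = 2.841e+04.
Re > 4000 → turbulent. ε/D = 0.00029/0.4887 = 0.000593; Haaland: 1/√f = -1.8 log₁₀[6.13e-05 + 0.000243] = 6.33, so f = 0.02495.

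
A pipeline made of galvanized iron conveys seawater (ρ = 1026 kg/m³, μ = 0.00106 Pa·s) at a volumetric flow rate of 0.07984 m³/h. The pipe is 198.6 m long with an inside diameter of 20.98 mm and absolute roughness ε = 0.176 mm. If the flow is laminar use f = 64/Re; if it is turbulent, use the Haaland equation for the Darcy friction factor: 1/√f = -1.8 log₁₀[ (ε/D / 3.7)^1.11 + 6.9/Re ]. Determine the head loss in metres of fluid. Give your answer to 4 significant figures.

h_f ≈ 0.09755 m

Q = 0.07984 m³/h = 0.07984/3600 = 2.218e-05 m³/s.
Cross-sectional area A = πD²/4 = π(0.02098)²/4 = 0.0003457 m²; mean velocity V = Q/A = 2.218e-05/0.0003457 = 0.06415 m/s.
Reynolds number Re = ρVD/μ = 1026 · 0.06415 · 0.02098 / 0.00106 = 1303.
Re < 2300 → laminar flow, so f = 64/Re = 64/1303 = 0.04913 (the turbulent correlation is not needed).
Darcy-Weisbach: ΔP = f(L/D)(ρV²/2) = 0.04913·(198.6/0.02098)·(1026·0.06415²/2) = 0.04913·9466·2.111 = 981.8 Pa.
Head loss h_f = ΔP/(ρg) = 981.8/(1026·9.81) = 0.09755 m.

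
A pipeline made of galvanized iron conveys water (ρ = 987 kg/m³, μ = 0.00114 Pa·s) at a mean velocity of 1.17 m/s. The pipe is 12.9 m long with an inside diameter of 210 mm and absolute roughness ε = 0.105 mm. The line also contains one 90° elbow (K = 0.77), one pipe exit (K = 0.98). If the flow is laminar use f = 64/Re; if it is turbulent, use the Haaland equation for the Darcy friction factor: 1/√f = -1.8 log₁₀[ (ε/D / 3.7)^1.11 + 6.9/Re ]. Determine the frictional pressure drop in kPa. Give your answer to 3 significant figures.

ΔP ≈ 1.95 kPa

Reynolds number Re = ρVD/μ = 987 · 1.17 · 0.21 / 0.00114 = 2.127e+05.
Re > 4000 → turbulent. Relative roughness ε/D = 0.000105/0.21 = 0.0005. Haaland: 1/√f = -1.8 log₁₀[(0.0005/3.7)^1.11 + 6.9/2.127e+05] = -1.8 log₁₀[5.07e-05 + 3.24e-05] = 7.344, so f = 0.01854.
Total minor-loss coefficient ΣK = 1·0.77 + 1·0.98 = 1.75.
ΔP = [f·L/D + ΣK]·(ρV²/2) = [0.01854·12.9/0.21 + 1.75]·(987·1.17²/2) = [1.139 + 1.75]·675.6 = 1952 Pa.
ΔP = 1952 Pa = 1.95 kPa.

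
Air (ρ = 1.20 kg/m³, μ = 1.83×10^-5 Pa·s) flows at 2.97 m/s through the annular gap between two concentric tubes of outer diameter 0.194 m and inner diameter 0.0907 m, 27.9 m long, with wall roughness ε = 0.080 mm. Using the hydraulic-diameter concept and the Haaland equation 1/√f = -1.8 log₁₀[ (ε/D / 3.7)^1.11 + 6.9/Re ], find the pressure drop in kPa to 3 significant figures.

ΔP ≈ 0.0388 kPa

Hydraulic diameter D_h = 4A/P = D_o - D_i = 0.194 - 0.0907 = 0.1033 m.
Re = ρVD_h/μ = 1.2·2.97·0.1033/1.83e-05 = 2.012e+04.
ε/D_h = 8e-05/0.1033 = 0.000774; Haaland gives 1/√f = -1.8 log₁₀[8.24e-05+0.000343] = 6.068, so f = 0.02716.
ΔP = f(L/D_h)(ρV²/2) = 0.02716·27.9/0.1033·5.293 = 38.82 Pa.
ΔP = 0.0388 kPa.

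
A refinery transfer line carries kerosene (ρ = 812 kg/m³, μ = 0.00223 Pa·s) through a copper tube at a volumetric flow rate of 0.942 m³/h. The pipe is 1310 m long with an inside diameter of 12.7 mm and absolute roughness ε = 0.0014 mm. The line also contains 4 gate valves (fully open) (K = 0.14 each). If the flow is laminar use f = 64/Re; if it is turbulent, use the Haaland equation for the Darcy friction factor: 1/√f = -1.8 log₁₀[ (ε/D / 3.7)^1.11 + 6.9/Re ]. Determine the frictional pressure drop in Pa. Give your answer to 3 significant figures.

Q = 0.942 m³/h = 0.942/3600 = 0.0002617 m³/s.
Cross-sectional area A = πD²/4 = π(0.0127)²/4 = 0.0001267 m²; mean velocity V = Q/A = 0.0002617/0.0001267 = 2.066 m/s.
Reynolds number Re = ρVD/μ = 812 · 2.066 · 0.0127 / 0.00223 = 9552.
Re > 4000 → turbulent. Relative roughness ε/D = 1.4e-06/0.0127 = 0.00011. Haaland: 1/√f = -1.8 log₁₀[(0.00011/3.7)^1.11 + 6.9/9552] = -1.8 log₁₀[9.47e-06 + 0.000722] = 5.644, so f = 0.03139.
Total minor-loss coefficient ΣK = 4·0.14 = 0.56.
ΔP = [f·L/D + ΣK]·(ρV²/2) = [0.03139·1310/0.0127 + 0.56]·(812·2.066²/2) = [3238 + 0.56]·1732 = 5.61e+06 Pa.

ΔP ≈ 5.61×10^6 Pa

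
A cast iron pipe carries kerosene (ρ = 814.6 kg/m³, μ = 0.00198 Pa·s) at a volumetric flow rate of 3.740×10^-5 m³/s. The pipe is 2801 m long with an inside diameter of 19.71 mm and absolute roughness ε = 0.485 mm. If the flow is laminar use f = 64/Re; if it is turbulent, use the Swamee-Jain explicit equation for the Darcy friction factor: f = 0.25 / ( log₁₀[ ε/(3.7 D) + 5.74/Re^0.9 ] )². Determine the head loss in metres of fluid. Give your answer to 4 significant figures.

h_f ≈ 7.007 m

Cross-sectional area A = πD²/4 = π(0.01971)²/4 = 0.0003051 m²; mean velocity V = Q/A = 3.74e-05/0.0003051 = 0.1226 m/s.
Reynolds number Re = ρVD/μ = 814.6 · 0.1226 · 0.01971 / 0.00198 = 994.
Re < 2300 → laminar flow, so f = 64/Re = 64/994 = 0.06439 (the turbulent correlation is not needed).
Darcy-Weisbach: ΔP = f(L/D)(ρV²/2) = 0.06439·(2801/0.01971)·(814.6·0.1226²/2) = 0.06439·1.421e+05·6.12 = 5.6e+04 Pa.
Head loss h_f = ΔP/(ρg) = 5.6e+04/(814.6·9.81) = 7.007 m.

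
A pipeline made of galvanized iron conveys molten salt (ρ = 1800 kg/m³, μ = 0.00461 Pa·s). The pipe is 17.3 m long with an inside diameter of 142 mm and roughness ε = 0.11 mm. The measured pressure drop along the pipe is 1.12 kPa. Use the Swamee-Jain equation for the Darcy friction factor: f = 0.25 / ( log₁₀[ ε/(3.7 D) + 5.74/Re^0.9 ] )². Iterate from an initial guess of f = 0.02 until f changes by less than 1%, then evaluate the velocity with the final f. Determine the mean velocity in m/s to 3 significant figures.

Rearranging Darcy-Weisbach: V = √(2·ΔP·D/(f·L·ρ)). With ε/D = 0.00011/0.142 = 0.000775, iterate starting from f = 0.02:
  f = 0.02 → V = √(2·1120·0.142/(0.02·17.3·1800)) = 0.7147 m/s; Re = ρVD/μ = 3.962e+04; f → 0.02437
  f = 0.02437 → V = 0.6474 m/s; Re = 3.589e+04; f → 0.02477
  f = 0.02477 → V = 0.6421 m/s; Re = 3.56e+04; f → 0.02481
Converged (Δf/f < 1%). With the final f = 0.02481: V = √(2·1120·0.142/(0.02481·17.3·1800)) = 0.6417 m/s.

V ≈ 0.642 m/s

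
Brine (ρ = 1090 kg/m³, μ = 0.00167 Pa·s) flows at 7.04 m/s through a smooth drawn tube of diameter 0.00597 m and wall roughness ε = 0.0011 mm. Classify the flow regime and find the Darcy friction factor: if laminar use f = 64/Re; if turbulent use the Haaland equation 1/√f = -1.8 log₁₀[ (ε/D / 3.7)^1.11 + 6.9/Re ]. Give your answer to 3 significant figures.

Re = ρVD/μ = 1090·7.04·0.00597/0.00167 = 2.743e+04.
Re > 4000 → turbulent. ε/D = 1.1e-06/0.00597 = 0.000184; Haaland: 1/√f = -1.8 log₁₀[1.67e-05 + 0.000252] = 6.429, so f = 0.0242.

f ≈ 0.0242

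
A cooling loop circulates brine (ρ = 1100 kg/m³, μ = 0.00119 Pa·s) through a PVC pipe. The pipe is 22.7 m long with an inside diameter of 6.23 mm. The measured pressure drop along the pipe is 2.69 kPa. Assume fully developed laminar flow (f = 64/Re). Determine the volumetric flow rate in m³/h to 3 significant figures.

For laminar flow, f = 64/Re with Re = ρVD/μ, so Darcy-Weisbach reduces to ΔP = 32μLV/D². Solving for V: V = ΔP·D²/(32μL) = 2690·(0.00623)²/(32·0.00119·22.7) = 0.1208 m/s.
Check: Re = ρVD/μ = 1100·0.1208·0.00623/0.00119 = 695.6 < 2300, so the laminar assumption holds.
Q = V·A = 0.1208·(π/4·0.00623²) = 3.682e-06 m³/s = 0.0133 m³/h.

Q ≈ 0.0133 m³/h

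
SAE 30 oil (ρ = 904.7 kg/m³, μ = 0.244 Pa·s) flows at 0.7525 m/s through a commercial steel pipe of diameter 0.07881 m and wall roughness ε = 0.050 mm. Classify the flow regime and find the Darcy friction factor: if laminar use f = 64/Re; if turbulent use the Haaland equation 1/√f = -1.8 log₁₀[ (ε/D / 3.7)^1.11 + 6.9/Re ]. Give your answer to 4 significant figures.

f ≈ 0.2911

Re = ρVD/μ = 904.7·0.7525·0.07881/0.244 = 219.9.
Re < 2300 → laminar, so f = 64/Re = 0.2911 (roughness is irrelevant in laminar flow).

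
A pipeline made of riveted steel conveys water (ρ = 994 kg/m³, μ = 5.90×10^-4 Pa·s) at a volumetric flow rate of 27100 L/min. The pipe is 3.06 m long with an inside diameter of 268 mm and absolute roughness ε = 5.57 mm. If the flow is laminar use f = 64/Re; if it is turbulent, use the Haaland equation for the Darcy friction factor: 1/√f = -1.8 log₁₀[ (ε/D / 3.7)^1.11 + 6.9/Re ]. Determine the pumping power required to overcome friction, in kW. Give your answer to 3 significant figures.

P ≈ 8.13 kW

Q = 27100 L/min = 27100/60000 = 0.4517 m³/s.
Cross-sectional area A = πD²/4 = π(0.268)²/4 = 0.05641 m²; mean velocity V = Q/A = 0.4517/0.05641 = 8.007 m/s.
Reynolds number Re = ρVD/μ = 994 · 8.007 · 0.268 / 0.00059 = 3.615e+06.
Re > 4000 → turbulent. Relative roughness ε/D = 0.00557/0.268 = 0.0208. Haaland: 1/√f = -1.8 log₁₀[(0.0208/3.7)^1.11 + 6.9/3.615e+06] = -1.8 log₁₀[0.00318 + 1.91e-06] = 4.496, so f = 0.04947.
Darcy-Weisbach: ΔP = f(L/D)(ρV²/2) = 0.04947·(3.06/0.268)·(994·8.007²/2) = 0.04947·11.42·3.186e+04 = 1.8e+04 Pa.
Pumping power P = QΔP = 0.4517·1.8e+04 = 8129 W = 8.13 kW.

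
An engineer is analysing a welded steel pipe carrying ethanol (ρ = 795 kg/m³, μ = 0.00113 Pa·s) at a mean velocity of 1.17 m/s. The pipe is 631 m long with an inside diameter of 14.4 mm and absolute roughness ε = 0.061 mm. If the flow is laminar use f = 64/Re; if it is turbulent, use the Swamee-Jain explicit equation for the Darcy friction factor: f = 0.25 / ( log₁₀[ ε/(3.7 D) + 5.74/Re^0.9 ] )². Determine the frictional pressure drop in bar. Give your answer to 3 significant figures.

ΔP ≈ 8.66 bar

Reynolds number Re = ρVD/μ = 795 · 1.17 · 0.0144 / 0.00113 = 1.185e+04.
Re > 4000 → turbulent. Relative roughness ε/D = 6.1e-05/0.0144 = 0.00424. Swamee-Jain: f = 0.25/(log₁₀[0.00424/3.7 + 5.74/1.185e+04^0.9])² = 0.25/(log₁₀[0.00114 + 0.00124])² = 0.25/(-2.623)² = 0.03634.
Darcy-Weisbach: ΔP = f(L/D)(ρV²/2) = 0.03634·(631/0.0144)·(795·1.17²/2) = 0.03634·4.382e+04·544.1 = 8.664e+05 Pa.
ΔP = 8.664e+05 Pa = 8.66 bar.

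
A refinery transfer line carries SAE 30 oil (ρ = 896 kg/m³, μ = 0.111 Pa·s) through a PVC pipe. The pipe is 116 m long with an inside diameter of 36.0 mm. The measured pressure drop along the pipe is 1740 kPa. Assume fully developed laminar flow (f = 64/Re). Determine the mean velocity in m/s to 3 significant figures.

For laminar flow, f = 64/Re with Re = ρVD/μ, so Darcy-Weisbach reduces to ΔP = 32μLV/D². Solving for V: V = ΔP·D²/(32μL) = 1.74e+06·(0.036)²/(32·0.111·116) = 5.473 m/s.
Check: Re = ρVD/μ = 896·5.473·0.036/0.111 = 1590 < 2300, so the laminar assumption holds.

V ≈ 5.47 m/s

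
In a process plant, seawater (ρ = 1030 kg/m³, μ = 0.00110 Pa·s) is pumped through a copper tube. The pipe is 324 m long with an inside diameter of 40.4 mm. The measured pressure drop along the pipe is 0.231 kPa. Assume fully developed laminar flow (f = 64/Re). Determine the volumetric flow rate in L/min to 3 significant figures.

Q ≈ 2.54 L/min

For laminar flow, f = 64/Re with Re = ρVD/μ, so Darcy-Weisbach reduces to ΔP = 32μLV/D². Solving for V: V = ΔP·D²/(32μL) = 231·(0.0404)²/(32·0.0011·324) = 0.03306 m/s.
Check: Re = ρVD/μ = 1030·0.03306·0.0404/0.0011 = 1251 < 2300, so the laminar assumption holds.
Q = V·A = 0.03306·(π/4·0.0404²) = 4.238e-05 m³/s = 2.54 L/min.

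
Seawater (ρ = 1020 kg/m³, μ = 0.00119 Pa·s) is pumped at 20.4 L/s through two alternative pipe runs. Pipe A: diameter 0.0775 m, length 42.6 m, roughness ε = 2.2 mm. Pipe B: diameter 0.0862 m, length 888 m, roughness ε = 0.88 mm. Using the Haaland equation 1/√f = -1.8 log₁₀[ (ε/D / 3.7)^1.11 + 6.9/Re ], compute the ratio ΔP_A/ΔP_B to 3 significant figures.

ΔP_A/ΔP_B ≈ 0.119

Pipe A: V = Q/A = 0.0204/0.004717 = 4.325 m/s; Re = 2.873e+05; ε/D = 0.0284; Haaland → f = 0.05611; ΔP_A = f(L/D)(ρV²/2) = 2.941e+05 Pa.
Pipe B: V = Q/A = 0.0204/0.005836 = 3.496 m/s; Re = 2.583e+05; ε/D = 0.0102; Haaland → f = 0.03846; ΔP_B = f(L/D)(ρV²/2) = 2.469e+06 Pa.
ΔP_A/ΔP_B = 2.941e+05/2.469e+06 = 0.119.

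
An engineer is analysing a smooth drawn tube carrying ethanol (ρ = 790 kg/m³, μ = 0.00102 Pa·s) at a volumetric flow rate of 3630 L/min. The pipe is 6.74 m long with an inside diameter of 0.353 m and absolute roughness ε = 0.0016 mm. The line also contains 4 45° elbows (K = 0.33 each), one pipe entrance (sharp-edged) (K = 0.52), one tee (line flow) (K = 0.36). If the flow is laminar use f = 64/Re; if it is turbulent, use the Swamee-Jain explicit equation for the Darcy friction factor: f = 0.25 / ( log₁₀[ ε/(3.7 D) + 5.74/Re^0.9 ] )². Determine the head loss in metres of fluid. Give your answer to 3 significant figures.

Q = 3630 L/min = 3630/60000 = 0.0605 m³/s.
Cross-sectional area A = πD²/4 = π(0.353)²/4 = 0.09787 m²; mean velocity V = Q/A = 0.0605/0.09787 = 0.6182 m/s.
Reynolds number Re = ρVD/μ = 790 · 0.6182 · 0.353 / 0.00102 = 1.69e+05.
Re > 4000 → turbulent. Relative roughness ε/D = 1.6e-06/0.353 = 4.53e-06. Swamee-Jain: f = 0.25/(log₁₀[4.53e-06/3.7 + 5.74/1.69e+05^0.9])² = 0.25/(log₁₀[1.23e-06 + 0.000113])² = 0.25/(-3.942)² = 0.01609.
Total minor-loss coefficient ΣK = 4·0.33 + 1·0.52 + 1·0.36 = 2.2.
ΔP = [f·L/D + ΣK]·(ρV²/2) = [0.01609·6.74/0.353 + 2.2]·(790·0.6182²/2) = [0.3073 + 2.2]·150.9 = 378.5 Pa.
Head loss h_f = ΔP/(ρg) = 378.5/(790·9.81) = 0.0488 m.

h_f ≈ 0.0488 m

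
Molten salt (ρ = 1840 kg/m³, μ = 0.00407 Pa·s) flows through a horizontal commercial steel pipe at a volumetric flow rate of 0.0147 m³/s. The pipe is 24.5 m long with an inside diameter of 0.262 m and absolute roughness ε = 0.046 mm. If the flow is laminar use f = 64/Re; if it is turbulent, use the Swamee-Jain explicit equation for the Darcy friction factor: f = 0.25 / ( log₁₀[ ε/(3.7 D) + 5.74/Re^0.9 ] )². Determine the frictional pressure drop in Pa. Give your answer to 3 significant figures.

Cross-sectional area A = πD²/4 = π(0.262)²/4 = 0.05391 m²; mean velocity V = Q/A = 0.0147/0.05391 = 0.2727 m/s.
Reynolds number Re = ρVD/μ = 1840 · 0.2727 · 0.262 / 0.00407 = 3.23e+04.
Re > 4000 → turbulent. Relative roughness ε/D = 4.6e-05/0.262 = 0.000176. Swamee-Jain: f = 0.25/(log₁₀[0.000176/3.7 + 5.74/3.23e+04^0.9])² = 0.25/(log₁₀[4.75e-05 + 0.000502])² = 0.25/(-3.26)² = 0.02352.
Darcy-Weisbach: ΔP = f(L/D)(ρV²/2) = 0.02352·(24.5/0.262)·(1840·0.2727²/2) = 0.02352·93.51·68.4 = 150.4 Pa.

ΔP ≈ 150 Pa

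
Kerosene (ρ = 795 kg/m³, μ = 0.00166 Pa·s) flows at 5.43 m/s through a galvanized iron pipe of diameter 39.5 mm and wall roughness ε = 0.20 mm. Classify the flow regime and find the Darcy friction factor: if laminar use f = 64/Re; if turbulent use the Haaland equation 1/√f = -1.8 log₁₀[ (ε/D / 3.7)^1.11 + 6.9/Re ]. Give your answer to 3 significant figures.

f ≈ 0.0314

Re = ρVD/μ = 795·5.43·0.0395/0.00166 = 1.027e+05.
Re > 4000 → turbulent. ε/D = 0.0002/0.0395 = 0.00506; Haaland: 1/√f = -1.8 log₁₀[0.000663 + 6.72e-05] = 5.646, so f = 0.03137.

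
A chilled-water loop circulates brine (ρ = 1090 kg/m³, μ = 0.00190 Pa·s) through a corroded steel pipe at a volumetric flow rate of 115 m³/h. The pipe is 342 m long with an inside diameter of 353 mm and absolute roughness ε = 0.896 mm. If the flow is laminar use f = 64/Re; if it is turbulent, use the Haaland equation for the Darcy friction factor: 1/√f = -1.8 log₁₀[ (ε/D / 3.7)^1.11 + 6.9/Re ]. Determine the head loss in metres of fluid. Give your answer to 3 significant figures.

Q = 115 m³/h = 115/3600 = 0.03194 m³/s.
Cross-sectional area A = πD²/4 = π(0.353)²/4 = 0.09787 m²; mean velocity V = Q/A = 0.03194/0.09787 = 0.3264 m/s.
Reynolds number Re = ρVD/μ = 1090 · 0.3264 · 0.353 / 0.0019 = 6.61e+04.
Re > 4000 → turbulent. Relative roughness ε/D = 0.000896/0.353 = 0.00254. Haaland: 1/√f = -1.8 log₁₀[(0.00254/3.7)^1.11 + 6.9/6.61e+04] = -1.8 log₁₀[0.000308 + 0.000104] = 6.093, so f = 0.02694.
Darcy-Weisbach: ΔP = f(L/D)(ρV²/2) = 0.02694·(342/0.353)·(1090·0.3264²/2) = 0.02694·968.8·58.06 = 1515 Pa.
Head loss h_f = ΔP/(ρg) = 1515/(1090·9.81) = 0.142 m.

h_f ≈ 0.142 m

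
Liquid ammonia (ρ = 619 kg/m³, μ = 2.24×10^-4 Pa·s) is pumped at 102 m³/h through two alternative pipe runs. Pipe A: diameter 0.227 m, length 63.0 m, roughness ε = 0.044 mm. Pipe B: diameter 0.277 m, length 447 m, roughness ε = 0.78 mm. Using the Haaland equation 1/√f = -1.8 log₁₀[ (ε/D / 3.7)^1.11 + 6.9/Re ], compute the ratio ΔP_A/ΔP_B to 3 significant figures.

ΔP_A/ΔP_B ≈ 0.225

Pipe A: V = Q/A = 0.02833/0.04047 = 0.7001 m/s; Re = 4.392e+05; ε/D = 0.000194; Haaland → f = 0.01541; ΔP_A = f(L/D)(ρV²/2) = 648.6 Pa.
Pipe B: V = Q/A = 0.02833/0.06026 = 0.4702 m/s; Re = 3.599e+05; ε/D = 0.00282; Haaland → f = 0.02611; ΔP_B = f(L/D)(ρV²/2) = 2883 Pa.
ΔP_A/ΔP_B = 648.6/2883 = 0.225.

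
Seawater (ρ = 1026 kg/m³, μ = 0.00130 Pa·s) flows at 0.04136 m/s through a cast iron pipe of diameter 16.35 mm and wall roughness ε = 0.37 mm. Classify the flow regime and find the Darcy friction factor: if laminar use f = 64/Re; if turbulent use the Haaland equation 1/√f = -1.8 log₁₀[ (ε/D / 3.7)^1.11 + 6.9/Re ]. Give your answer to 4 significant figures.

Re = ρVD/μ = 1026·0.04136·0.01635/0.0013 = 533.7.
Re < 2300 → laminar, so f = 64/Re = 0.1199 (roughness is irrelevant in laminar flow).

f ≈ 0.1199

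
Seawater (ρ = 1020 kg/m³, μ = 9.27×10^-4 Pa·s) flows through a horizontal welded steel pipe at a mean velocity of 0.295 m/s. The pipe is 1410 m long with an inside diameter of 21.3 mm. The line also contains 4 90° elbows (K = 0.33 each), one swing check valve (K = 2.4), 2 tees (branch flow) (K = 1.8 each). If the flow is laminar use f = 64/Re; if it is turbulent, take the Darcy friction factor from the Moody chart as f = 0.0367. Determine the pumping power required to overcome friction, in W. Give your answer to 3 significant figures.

P ≈ 11.4 W

Reynolds number Re = ρVD/μ = 1020 · 0.295 · 0.0213 / 0.000927 = 6914.
Re > 4000 → turbulent; use the Moody-chart value f = 0.0367.
Total minor-loss coefficient ΣK = 4·0.33 + 1·2.4 + 2·1.8 = 7.32.
ΔP = [f·L/D + ΣK]·(ρV²/2) = [0.0367·1410/0.0213 + 7.32]·(1020·0.295²/2) = [2429 + 7.32]·44.38 = 1.081e+05 Pa.
Q = V·A = 0.295·0.0003563 = 0.0001051 m³/s.
Pumping power P = QΔP = 0.0001051·1.081e+05 = 11.37 W = 11.4 W.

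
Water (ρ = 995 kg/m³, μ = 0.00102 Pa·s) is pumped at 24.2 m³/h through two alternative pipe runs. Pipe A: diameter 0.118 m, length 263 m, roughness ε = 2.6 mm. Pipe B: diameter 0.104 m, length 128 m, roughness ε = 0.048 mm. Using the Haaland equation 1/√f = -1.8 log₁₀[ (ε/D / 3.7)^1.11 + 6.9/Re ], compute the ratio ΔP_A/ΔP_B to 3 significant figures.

Pipe A: V = Q/A = 0.006722/0.01094 = 0.6147 m/s; Re = 7.076e+04; ε/D = 0.022; Haaland → f = 0.0511; ΔP_A = f(L/D)(ρV²/2) = 2.141e+04 Pa.
Pipe B: V = Q/A = 0.006722/0.008495 = 0.7913 m/s; Re = 8.028e+04; ε/D = 0.000462; Haaland → f = 0.02052; ΔP_B = f(L/D)(ρV²/2) = 7868 Pa.
ΔP_A/ΔP_B = 2.141e+04/7868 = 2.72.

ΔP_A/ΔP_B ≈ 2.72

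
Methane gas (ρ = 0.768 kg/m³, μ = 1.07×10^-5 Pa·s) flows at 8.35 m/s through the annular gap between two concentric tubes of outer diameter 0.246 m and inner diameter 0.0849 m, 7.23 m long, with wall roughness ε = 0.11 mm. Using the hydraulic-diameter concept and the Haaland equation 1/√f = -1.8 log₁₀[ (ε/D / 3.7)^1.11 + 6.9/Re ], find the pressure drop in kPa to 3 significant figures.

Hydraulic diameter D_h = 4A/P = D_o - D_i = 0.246 - 0.0849 = 0.1611 m.
Re = ρVD_h/μ = 0.768·8.35·0.1611/1.07e-05 = 9.655e+04.
ε/D_h = 0.00011/0.1611 = 0.000683; Haaland gives 1/√f = -1.8 log₁₀[7.17e-05+7.15e-05] = 6.92, so f = 0.02088.
ΔP = f(L/D_h)(ρV²/2) = 0.02088·7.23/0.1611·26.77 = 25.09 Pa.
ΔP = 0.0251 kPa.

ΔP ≈ 0.0251 kPa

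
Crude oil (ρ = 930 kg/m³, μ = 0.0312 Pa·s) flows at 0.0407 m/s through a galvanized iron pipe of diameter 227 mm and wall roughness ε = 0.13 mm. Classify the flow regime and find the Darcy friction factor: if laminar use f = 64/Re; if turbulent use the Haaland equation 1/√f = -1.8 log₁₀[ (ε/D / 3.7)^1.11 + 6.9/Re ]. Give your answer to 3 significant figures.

Re = ρVD/μ = 930·0.0407·0.227/0.0312 = 275.4.
Re < 2300 → laminar, so f = 64/Re = 0.2324 (roughness is irrelevant in laminar flow).

f ≈ 0.232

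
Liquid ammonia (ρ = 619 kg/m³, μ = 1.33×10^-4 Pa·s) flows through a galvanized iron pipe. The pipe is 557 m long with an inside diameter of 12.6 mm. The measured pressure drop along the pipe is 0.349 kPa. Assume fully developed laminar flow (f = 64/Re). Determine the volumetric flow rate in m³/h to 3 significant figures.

For laminar flow, f = 64/Re with Re = ρVD/μ, so Darcy-Weisbach reduces to ΔP = 32μLV/D². Solving for V: V = ΔP·D²/(32μL) = 349·(0.0126)²/(32·0.000133·557) = 0.02337 m/s.
Check: Re = ρVD/μ = 619·0.02337·0.0126/0.000133 = 1371 < 2300, so the laminar assumption holds.
Q = V·A = 0.02337·(π/4·0.0126²) = 2.914e-06 m³/s = 0.0105 m³/h.

Q ≈ 0.0105 m³/h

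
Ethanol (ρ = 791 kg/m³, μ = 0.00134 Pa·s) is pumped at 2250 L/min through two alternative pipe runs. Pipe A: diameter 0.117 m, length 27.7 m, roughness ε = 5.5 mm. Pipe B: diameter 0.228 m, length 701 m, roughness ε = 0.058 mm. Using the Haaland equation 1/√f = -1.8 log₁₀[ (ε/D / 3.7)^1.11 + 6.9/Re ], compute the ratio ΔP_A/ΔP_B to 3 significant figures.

ΔP_A/ΔP_B ≈ 4.22

Pipe A: V = Q/A = 0.0375/0.01075 = 3.488 m/s; Re = 2.409e+05; ε/D = 0.047; Haaland → f = 0.06979; ΔP_A = f(L/D)(ρV²/2) = 7.95e+04 Pa.
Pipe B: V = Q/A = 0.0375/0.04083 = 0.9185 m/s; Re = 1.236e+05; ε/D = 0.000254; Haaland → f = 0.01838; ΔP_B = f(L/D)(ρV²/2) = 1.885e+04 Pa.
ΔP_A/ΔP_B = 7.95e+04/1.885e+04 = 4.22.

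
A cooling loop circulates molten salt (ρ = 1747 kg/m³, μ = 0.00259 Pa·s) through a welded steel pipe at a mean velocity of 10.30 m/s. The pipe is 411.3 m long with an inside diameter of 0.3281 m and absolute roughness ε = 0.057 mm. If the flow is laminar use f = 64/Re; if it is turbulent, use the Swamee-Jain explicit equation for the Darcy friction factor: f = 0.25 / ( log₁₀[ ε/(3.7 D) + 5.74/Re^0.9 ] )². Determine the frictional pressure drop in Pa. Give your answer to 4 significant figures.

Reynolds number Re = ρVD/μ = 1747 · 10.3 · 0.3281 / 0.00259 = 2.279e+06.
Re > 4000 → turbulent. Relative roughness ε/D = 5.7e-05/0.3281 = 0.000174. Swamee-Jain: f = 0.25/(log₁₀[0.000174/3.7 + 5.74/2.279e+06^0.9])² = 0.25/(log₁₀[4.7e-05 + 1.09e-05])² = 0.25/(-4.238)² = 0.01392.
Darcy-Weisbach: ΔP = f(L/D)(ρV²/2) = 0.01392·(411.3/0.3281)·(1747·10.3²/2) = 0.01392·1254·9.267e+04 = 1.617e+06 Pa.

ΔP ≈ 1617000 Pa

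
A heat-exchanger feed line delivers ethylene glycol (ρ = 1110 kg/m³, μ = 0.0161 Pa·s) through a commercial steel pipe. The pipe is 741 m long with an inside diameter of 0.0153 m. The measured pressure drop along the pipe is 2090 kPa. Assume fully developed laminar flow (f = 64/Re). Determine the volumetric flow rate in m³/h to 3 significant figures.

For laminar flow, f = 64/Re with Re = ρVD/μ, so Darcy-Weisbach reduces to ΔP = 32μLV/D². Solving for V: V = ΔP·D²/(32μL) = 2.09e+06·(0.0153)²/(32·0.0161·741) = 1.282 m/s.
Check: Re = ρVD/μ = 1110·1.282·0.0153/0.0161 = 1352 < 2300, so the laminar assumption holds.
Q = V·A = 1.282·(π/4·0.0153²) = 0.0002356 m³/s = 0.848 m³/h.

Q ≈ 0.848 m³/h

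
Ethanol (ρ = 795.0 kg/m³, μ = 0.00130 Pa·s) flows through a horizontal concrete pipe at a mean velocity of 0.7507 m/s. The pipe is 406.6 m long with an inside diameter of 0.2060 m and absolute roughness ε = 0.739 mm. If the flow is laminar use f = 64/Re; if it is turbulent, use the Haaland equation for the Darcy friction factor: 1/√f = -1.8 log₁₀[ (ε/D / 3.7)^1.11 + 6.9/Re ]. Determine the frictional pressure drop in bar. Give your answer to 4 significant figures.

Reynolds number Re = ρVD/μ = 795 · 0.7507 · 0.206 / 0.0013 = 9.457e+04.
Re > 4000 → turbulent. Relative roughness ε/D = 0.000739/0.206 = 0.00359. Haaland: 1/√f = -1.8 log₁₀[(0.00359/3.7)^1.11 + 6.9/9.457e+04] = -1.8 log₁₀[0.000452 + 7.3e-05] = 5.904, so f = 0.02869.
Darcy-Weisbach: ΔP = f(L/D)(ρV²/2) = 0.02869·(406.6/0.206)·(795·0.7507²/2) = 0.02869·1974·224 = 1.269e+04 Pa.
ΔP = 1.269e+04 Pa = 0.1269 bar.

ΔP ≈ 0.1269 bar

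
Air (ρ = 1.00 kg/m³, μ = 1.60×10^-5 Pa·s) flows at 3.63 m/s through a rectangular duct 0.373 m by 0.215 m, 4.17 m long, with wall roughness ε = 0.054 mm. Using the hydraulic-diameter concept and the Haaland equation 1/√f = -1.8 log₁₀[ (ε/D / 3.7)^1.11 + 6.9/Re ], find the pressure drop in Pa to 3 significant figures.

Hydraulic diameter D_h = 4A/P = 4·(0.373·0.215)/(2·(0.373+0.215)) = 0.3208/1.176 = 0.2728 m.
Re = ρVD_h/μ = 1·3.63·0.2728/1.6e-05 = 6.189e+04.
ε/D_h = 5.4e-05/0.2728 = 0.000198; Haaland gives 1/√f = -1.8 log₁₀[1.81e-05+0.000111] = 6.997, so f = 0.02042.
ΔP = f(L/D_h)(ρV²/2) = 0.02042·4.17/0.2728·6.588 = 2.057 Pa.

ΔP ≈ 2.06 Pa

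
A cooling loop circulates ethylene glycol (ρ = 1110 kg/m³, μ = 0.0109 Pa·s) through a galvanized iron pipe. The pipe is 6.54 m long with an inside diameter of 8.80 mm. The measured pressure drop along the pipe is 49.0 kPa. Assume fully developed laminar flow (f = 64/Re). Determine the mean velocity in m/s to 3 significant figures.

V ≈ 1.66 m/s

For laminar flow, f = 64/Re with Re = ρVD/μ, so Darcy-Weisbach reduces to ΔP = 32μLV/D². Solving for V: V = ΔP·D²/(32μL) = 4.9e+04·(0.0088)²/(32·0.0109·6.54) = 1.663 m/s.
Check: Re = ρVD/μ = 1110·1.663·0.0088/0.0109 = 1491 < 2300, so the laminar assumption holds.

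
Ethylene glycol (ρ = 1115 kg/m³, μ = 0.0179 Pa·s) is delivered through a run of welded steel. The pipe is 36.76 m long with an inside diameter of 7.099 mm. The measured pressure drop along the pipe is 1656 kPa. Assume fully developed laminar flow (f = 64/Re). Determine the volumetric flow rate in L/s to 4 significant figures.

For laminar flow, f = 64/Re with Re = ρVD/μ, so Darcy-Weisbach reduces to ΔP = 32μLV/D². Solving for V: V = ΔP·D²/(32μL) = 1.656e+06·(0.007099)²/(32·0.0179·36.76) = 3.963 m/s.
Check: Re = ρVD/μ = 1115·3.963·0.007099/0.0179 = 1753 < 2300, so the laminar assumption holds.
Q = V·A = 3.963·(π/4·0.007099²) = 0.0001569 m³/s = 0.1569 L/s.

Q ≈ 0.1569 L/s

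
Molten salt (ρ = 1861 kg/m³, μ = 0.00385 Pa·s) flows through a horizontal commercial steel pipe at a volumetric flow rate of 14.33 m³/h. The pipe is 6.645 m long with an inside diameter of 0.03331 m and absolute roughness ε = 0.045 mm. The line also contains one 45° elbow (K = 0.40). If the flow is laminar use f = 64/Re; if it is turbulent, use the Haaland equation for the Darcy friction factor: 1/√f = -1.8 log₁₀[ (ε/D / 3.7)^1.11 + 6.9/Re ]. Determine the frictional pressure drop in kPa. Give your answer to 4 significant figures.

ΔP ≈ 99.60 kPa

Q = 14.33 m³/h = 14.33/3600 = 0.003981 m³/s.
Cross-sectional area A = πD²/4 = π(0.03331)²/4 = 0.0008714 m²; mean velocity V = Q/A = 0.003981/0.0008714 = 4.568 m/s.
Reynolds number Re = ρVD/μ = 1861 · 4.568 · 0.03331 / 0.00385 = 7.355e+04.
Re > 4000 → turbulent. Relative roughness ε/D = 4.5e-05/0.03331 = 0.00135. Haaland: 1/√f = -1.8 log₁₀[(0.00135/3.7)^1.11 + 6.9/7.355e+04] = -1.8 log₁₀[0.000153 + 9.38e-05] = 6.494, so f = 0.02371.
Total minor-loss coefficient ΣK = 1·0.4 = 0.4.
ΔP = [f·L/D + ΣK]·(ρV²/2) = [0.02371·6.645/0.03331 + 0.4]·(1861·4.568²/2) = [4.73 + 0.4]·1.941e+04 = 9.96e+04 Pa.
ΔP = 9.96e+04 Pa = 99.60 kPa.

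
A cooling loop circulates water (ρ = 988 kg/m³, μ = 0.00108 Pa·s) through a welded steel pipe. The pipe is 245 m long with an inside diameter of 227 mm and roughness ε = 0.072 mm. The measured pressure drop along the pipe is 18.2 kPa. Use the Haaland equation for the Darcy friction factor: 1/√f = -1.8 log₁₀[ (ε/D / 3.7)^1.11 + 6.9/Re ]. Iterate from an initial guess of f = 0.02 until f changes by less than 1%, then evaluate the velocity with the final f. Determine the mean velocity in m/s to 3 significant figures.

Rearranging Darcy-Weisbach: V = √(2·ΔP·D/(f·L·ρ)). With ε/D = 7.2e-05/0.227 = 0.000317, iterate starting from f = 0.02:
  f = 0.02 → V = √(2·1.82e+04·0.227/(0.02·245·988)) = 1.306 m/s; Re = ρVD/μ = 2.713e+05; f → 0.01708
  f = 0.01708 → V = 1.414 m/s; Re = 2.936e+05; f → 0.01695
Converged (Δf/f < 1%). With the final f = 0.01695: V = √(2·1.82e+04·0.227/(0.01695·245·988)) = 1.419 m/s.

V ≈ 1.42 m/s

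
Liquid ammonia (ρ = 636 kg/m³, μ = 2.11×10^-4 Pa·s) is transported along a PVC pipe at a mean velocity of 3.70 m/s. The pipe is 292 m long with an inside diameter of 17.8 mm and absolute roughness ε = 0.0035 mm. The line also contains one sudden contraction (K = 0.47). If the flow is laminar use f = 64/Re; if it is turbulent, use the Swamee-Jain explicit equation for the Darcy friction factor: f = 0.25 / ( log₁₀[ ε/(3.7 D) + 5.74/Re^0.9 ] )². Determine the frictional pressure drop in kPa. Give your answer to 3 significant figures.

Reynolds number Re = ρVD/μ = 636 · 3.7 · 0.0178 / 0.000211 = 1.985e+05.
Re > 4000 → turbulent. Relative roughness ε/D = 3.5e-06/0.0178 = 0.000197. Swamee-Jain: f = 0.25/(log₁₀[0.000197/3.7 + 5.74/1.985e+05^0.9])² = 0.25/(log₁₀[5.31e-05 + 9.79e-05])² = 0.25/(-3.821)² = 0.01712.
Total minor-loss coefficient ΣK = 1·0.47 = 0.47.
ΔP = [f·L/D + ΣK]·(ρV²/2) = [0.01712·292/0.0178 + 0.47]·(636·3.7²/2) = [280.9 + 0.47]·4353 = 1.225e+06 Pa.
ΔP = 1.225e+06 Pa = 1230 kPa.

ΔP ≈ 1230 kPa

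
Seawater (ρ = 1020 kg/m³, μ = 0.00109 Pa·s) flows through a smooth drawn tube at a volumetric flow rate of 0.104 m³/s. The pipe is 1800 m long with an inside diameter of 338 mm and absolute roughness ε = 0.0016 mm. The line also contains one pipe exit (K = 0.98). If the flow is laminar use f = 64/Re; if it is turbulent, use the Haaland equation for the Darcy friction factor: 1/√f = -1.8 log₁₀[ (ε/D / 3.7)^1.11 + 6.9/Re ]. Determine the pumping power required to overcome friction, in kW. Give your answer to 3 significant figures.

P ≈ 5.33 kW

Cross-sectional area A = πD²/4 = π(0.338)²/4 = 0.08973 m²; mean velocity V = Q/A = 0.104/0.08973 = 1.159 m/s.
Reynolds number Re = ρVD/μ = 1020 · 1.159 · 0.338 / 0.00109 = 3.666e+05.
Re > 4000 → turbulent. Relative roughness ε/D = 1.6e-06/0.338 = 4.73e-06. Haaland: 1/√f = -1.8 log₁₀[(4.73e-06/3.7)^1.11 + 6.9/3.666e+05] = -1.8 log₁₀[2.88e-07 + 1.88e-05] = 8.494, so f = 0.01386.
Total minor-loss coefficient ΣK = 1·0.98 = 0.98.
ΔP = [f·L/D + ΣK]·(ρV²/2) = [0.01386·1800/0.338 + 0.98]·(1020·1.159²/2) = [73.82 + 0.98]·685.2 = 5.125e+04 Pa.
Pumping power P = QΔP = 0.104·5.125e+04 = 5330 W = 5.33 kW.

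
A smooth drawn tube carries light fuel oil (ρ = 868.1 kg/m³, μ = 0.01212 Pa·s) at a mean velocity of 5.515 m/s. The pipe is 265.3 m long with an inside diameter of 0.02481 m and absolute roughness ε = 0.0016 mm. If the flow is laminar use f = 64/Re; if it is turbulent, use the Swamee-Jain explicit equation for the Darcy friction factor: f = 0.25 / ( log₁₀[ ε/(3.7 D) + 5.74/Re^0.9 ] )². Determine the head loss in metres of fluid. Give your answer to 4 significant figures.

h_f ≈ 518.2 m

Reynolds number Re = ρVD/μ = 868.1 · 5.515 · 0.02481 / 0.0121 = 9800.
Re > 4000 → turbulent. Relative roughness ε/D = 1.6e-06/0.02481 = 6.45e-05. Swamee-Jain: f = 0.25/(log₁₀[6.45e-05/3.7 + 5.74/9800^0.9])² = 0.25/(log₁₀[1.74e-05 + 0.00147])² = 0.25/(-2.828)² = 0.03126.
Darcy-Weisbach: ΔP = f(L/D)(ρV²/2) = 0.03126·(265.3/0.02481)·(868.1·5.515²/2) = 0.03126·1.069e+04·1.32e+04 = 4.413e+06 Pa.
Head loss h_f = ΔP/(ρg) = 4.413e+06/(868.1·9.81) = 518.2 m.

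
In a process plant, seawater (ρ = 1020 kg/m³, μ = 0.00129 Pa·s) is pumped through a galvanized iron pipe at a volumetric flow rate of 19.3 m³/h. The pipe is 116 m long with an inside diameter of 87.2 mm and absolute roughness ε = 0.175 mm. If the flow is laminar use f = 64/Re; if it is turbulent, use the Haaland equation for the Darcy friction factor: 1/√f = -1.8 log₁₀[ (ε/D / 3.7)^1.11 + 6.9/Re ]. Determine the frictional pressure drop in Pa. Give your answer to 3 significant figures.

ΔP ≈ 14100 Pa

Q = 19.3 m³/h = 19.3/3600 = 0.005361 m³/s.
Cross-sectional area A = πD²/4 = π(0.0872)²/4 = 0.005972 m²; mean velocity V = Q/A = 0.005361/0.005972 = 0.8977 m/s.
Reynolds number Re = ρVD/μ = 1020 · 0.8977 · 0.0872 / 0.00129 = 6.19e+04.
Re > 4000 → turbulent. Relative roughness ε/D = 0.000175/0.0872 = 0.00201. Haaland: 1/√f = -1.8 log₁₀[(0.00201/3.7)^1.11 + 6.9/6.19e+04] = -1.8 log₁₀[0.000237 + 0.000111] = 6.224, so f = 0.02582.
Darcy-Weisbach: ΔP = f(L/D)(ρV²/2) = 0.02582·(116/0.0872)·(1020·0.8977²/2) = 0.02582·1330·411 = 1.412e+04 Pa.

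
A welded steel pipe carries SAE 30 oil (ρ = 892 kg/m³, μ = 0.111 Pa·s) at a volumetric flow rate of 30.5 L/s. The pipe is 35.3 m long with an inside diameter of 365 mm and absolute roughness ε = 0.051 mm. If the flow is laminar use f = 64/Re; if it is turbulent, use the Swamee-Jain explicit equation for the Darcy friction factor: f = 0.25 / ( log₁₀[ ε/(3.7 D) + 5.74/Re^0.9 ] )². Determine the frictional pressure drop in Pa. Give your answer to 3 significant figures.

Q = 30.5 L/s = 30.5/1000 = 0.0305 m³/s.
Cross-sectional area A = πD²/4 = π(0.365)²/4 = 0.1046 m²; mean velocity V = Q/A = 0.0305/0.1046 = 0.2915 m/s.
Reynolds number Re = ρVD/μ = 892 · 0.2915 · 0.365 / 0.111 = 855.
Re < 2300 → laminar flow, so f = 64/Re = 64/855 = 0.07486 (the turbulent correlation is not needed).
Darcy-Weisbach: ΔP = f(L/D)(ρV²/2) = 0.07486·(35.3/0.365)·(892·0.2915²/2) = 0.07486·96.71·37.9 = 274.3 Pa.

ΔP ≈ 274 Pa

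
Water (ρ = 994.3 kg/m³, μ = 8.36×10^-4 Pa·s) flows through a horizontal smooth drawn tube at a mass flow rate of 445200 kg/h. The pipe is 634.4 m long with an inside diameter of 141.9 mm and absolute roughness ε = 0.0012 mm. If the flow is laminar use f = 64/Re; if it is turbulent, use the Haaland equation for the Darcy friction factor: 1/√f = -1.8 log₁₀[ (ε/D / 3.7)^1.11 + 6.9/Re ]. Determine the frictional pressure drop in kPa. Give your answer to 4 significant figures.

ΔP ≈ 1545 kPa

ṁ = 445200 kg/h = 445200/3600 = 123.7 kg/s.
A = πD²/4 = π(0.1419)²/4 = 0.01581 m²; mean velocity V = ṁ/(ρA) = 123.7/(994.3 · 0.01581) = 7.865 m/s.
Reynolds number Re = ρVD/μ = 994.3 · 7.865 · 0.1419 / 0.000836 = 1.327e+06.
Re > 4000 → turbulent. Relative roughness ε/D = 1.2e-06/0.1419 = 8.46e-06. Haaland: 1/√f = -1.8 log₁₀[(8.46e-06/3.7)^1.11 + 6.9/1.327e+06] = -1.8 log₁₀[5.48e-07 + 5.2e-06] = 9.433, so f = 0.01124.
Darcy-Weisbach: ΔP = f(L/D)(ρV²/2) = 0.01124·(634.4/0.1419)·(994.3·7.865²/2) = 0.01124·4471·3.075e+04 = 1.545e+06 Pa.
ΔP = 1.545e+06 Pa = 1545 kPa.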